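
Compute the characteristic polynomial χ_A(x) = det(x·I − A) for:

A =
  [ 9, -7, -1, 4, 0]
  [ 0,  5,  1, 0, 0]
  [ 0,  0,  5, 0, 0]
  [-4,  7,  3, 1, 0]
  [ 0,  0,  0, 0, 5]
x^5 - 25*x^4 + 250*x^3 - 1250*x^2 + 3125*x - 3125

Expanding det(x·I − A) (e.g. by cofactor expansion or by noting that A is similar to its Jordan form J, which has the same characteristic polynomial as A) gives
  χ_A(x) = x^5 - 25*x^4 + 250*x^3 - 1250*x^2 + 3125*x - 3125
which factors as (x - 5)^5. The eigenvalues (with algebraic multiplicities) are λ = 5 with multiplicity 5.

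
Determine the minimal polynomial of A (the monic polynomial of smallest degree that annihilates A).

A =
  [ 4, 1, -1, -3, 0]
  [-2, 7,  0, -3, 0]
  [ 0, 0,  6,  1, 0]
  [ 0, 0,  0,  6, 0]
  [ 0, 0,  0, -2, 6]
x^4 - 23*x^3 + 198*x^2 - 756*x + 1080

The characteristic polynomial is χ_A(x) = (x - 6)^4*(x - 5), so the eigenvalues are known. The minimal polynomial is
  m_A(x) = Π_λ (x − λ)^{k_λ}
where k_λ is the size of the *largest* Jordan block for λ (equivalently, the smallest k with (A − λI)^k v = 0 for every generalised eigenvector v of λ).

  λ = 5: largest Jordan block has size 1, contributing (x − 5)
  λ = 6: largest Jordan block has size 3, contributing (x − 6)^3

So m_A(x) = (x - 6)^3*(x - 5) = x^4 - 23*x^3 + 198*x^2 - 756*x + 1080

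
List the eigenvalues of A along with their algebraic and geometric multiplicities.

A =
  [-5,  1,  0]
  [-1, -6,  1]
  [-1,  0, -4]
λ = -5: alg = 3, geom = 1

Step 1 — factor the characteristic polynomial to read off the algebraic multiplicities:
  χ_A(x) = (x + 5)^3

Step 2 — compute geometric multiplicities via the rank-nullity identity g(λ) = n − rank(A − λI):
  rank(A − (-5)·I) = 2, so dim ker(A − (-5)·I) = n − 2 = 1

Summary:
  λ = -5: algebraic multiplicity = 3, geometric multiplicity = 1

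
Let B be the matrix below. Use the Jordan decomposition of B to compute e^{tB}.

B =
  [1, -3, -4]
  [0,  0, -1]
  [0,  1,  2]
e^{tB} =
  [exp(t), -t^2*exp(t)/2 - 3*t*exp(t), -t^2*exp(t)/2 - 4*t*exp(t)]
  [0, -t*exp(t) + exp(t), -t*exp(t)]
  [0, t*exp(t), t*exp(t) + exp(t)]

Strategy: write B = P · J · P⁻¹ where J is a Jordan canonical form, so e^{tB} = P · e^{tJ} · P⁻¹, and e^{tJ} can be computed block-by-block.

B has Jordan form
J =
  [1, 1, 0]
  [0, 1, 1]
  [0, 0, 1]
(up to reordering of blocks).

Per-block formulas:
  For a 3×3 Jordan block J_3(1): exp(t · J_3(1)) = e^(1t)·(I + t·N + (t^2/2)·N^2), where N is the 3×3 nilpotent shift.

After assembling e^{tJ} and conjugating by P, we get:

e^{tB} =
  [exp(t), -t^2*exp(t)/2 - 3*t*exp(t), -t^2*exp(t)/2 - 4*t*exp(t)]
  [0, -t*exp(t) + exp(t), -t*exp(t)]
  [0, t*exp(t), t*exp(t) + exp(t)]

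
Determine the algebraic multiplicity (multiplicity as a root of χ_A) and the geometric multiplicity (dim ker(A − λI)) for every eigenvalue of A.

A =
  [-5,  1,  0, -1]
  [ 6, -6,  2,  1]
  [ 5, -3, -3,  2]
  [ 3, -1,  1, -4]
λ = -5: alg = 2, geom = 1; λ = -4: alg = 2, geom = 1

Step 1 — factor the characteristic polynomial to read off the algebraic multiplicities:
  χ_A(x) = (x + 4)^2*(x + 5)^2

Step 2 — compute geometric multiplicities via the rank-nullity identity g(λ) = n − rank(A − λI):
  rank(A − (-5)·I) = 3, so dim ker(A − (-5)·I) = n − 3 = 1
  rank(A − (-4)·I) = 3, so dim ker(A − (-4)·I) = n − 3 = 1

Summary:
  λ = -5: algebraic multiplicity = 2, geometric multiplicity = 1
  λ = -4: algebraic multiplicity = 2, geometric multiplicity = 1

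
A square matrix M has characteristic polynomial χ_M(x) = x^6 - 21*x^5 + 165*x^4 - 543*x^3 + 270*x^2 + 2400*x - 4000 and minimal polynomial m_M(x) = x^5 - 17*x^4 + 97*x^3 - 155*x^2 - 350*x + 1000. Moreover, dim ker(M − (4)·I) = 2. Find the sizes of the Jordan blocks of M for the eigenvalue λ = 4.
Block sizes for λ = 4: [1, 1]

Step 1 — from the characteristic polynomial, algebraic multiplicity of λ = 4 is 2. From dim ker(M − (4)·I) = 2, there are exactly 2 Jordan blocks for λ = 4.
Step 2 — from the minimal polynomial, the factor (x − 4) tells us the largest block for λ = 4 has size 1.
Step 3 — with total size 2, 2 blocks, and largest block 1, the block sizes (in nonincreasing order) are [1, 1].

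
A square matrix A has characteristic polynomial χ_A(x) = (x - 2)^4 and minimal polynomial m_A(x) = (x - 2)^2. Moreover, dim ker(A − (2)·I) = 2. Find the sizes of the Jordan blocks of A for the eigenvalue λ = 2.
Block sizes for λ = 2: [2, 2]

Step 1 — from the characteristic polynomial, algebraic multiplicity of λ = 2 is 4. From dim ker(A − (2)·I) = 2, there are exactly 2 Jordan blocks for λ = 2.
Step 2 — from the minimal polynomial, the factor (x − 2)^2 tells us the largest block for λ = 2 has size 2.
Step 3 — with total size 4, 2 blocks, and largest block 2, the block sizes (in nonincreasing order) are [2, 2].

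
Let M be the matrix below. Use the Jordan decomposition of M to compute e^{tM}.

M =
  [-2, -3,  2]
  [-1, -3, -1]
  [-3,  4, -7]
e^{tM} =
  [t^2*exp(-4*t)/2 + 2*t*exp(-4*t) + exp(-4*t), -t^2*exp(-4*t)/2 - 3*t*exp(-4*t), t^2*exp(-4*t)/2 + 2*t*exp(-4*t)]
  [-t*exp(-4*t), t*exp(-4*t) + exp(-4*t), -t*exp(-4*t)]
  [-t^2*exp(-4*t)/2 - 3*t*exp(-4*t), t^2*exp(-4*t)/2 + 4*t*exp(-4*t), -t^2*exp(-4*t)/2 - 3*t*exp(-4*t) + exp(-4*t)]

Strategy: write M = P · J · P⁻¹ where J is a Jordan canonical form, so e^{tM} = P · e^{tJ} · P⁻¹, and e^{tJ} can be computed block-by-block.

M has Jordan form
J =
  [-4,  1,  0]
  [ 0, -4,  1]
  [ 0,  0, -4]
(up to reordering of blocks).

Per-block formulas:
  For a 3×3 Jordan block J_3(-4): exp(t · J_3(-4)) = e^(-4t)·(I + t·N + (t^2/2)·N^2), where N is the 3×3 nilpotent shift.

After assembling e^{tJ} and conjugating by P, we get:

e^{tM} =
  [t^2*exp(-4*t)/2 + 2*t*exp(-4*t) + exp(-4*t), -t^2*exp(-4*t)/2 - 3*t*exp(-4*t), t^2*exp(-4*t)/2 + 2*t*exp(-4*t)]
  [-t*exp(-4*t), t*exp(-4*t) + exp(-4*t), -t*exp(-4*t)]
  [-t^2*exp(-4*t)/2 - 3*t*exp(-4*t), t^2*exp(-4*t)/2 + 4*t*exp(-4*t), -t^2*exp(-4*t)/2 - 3*t*exp(-4*t) + exp(-4*t)]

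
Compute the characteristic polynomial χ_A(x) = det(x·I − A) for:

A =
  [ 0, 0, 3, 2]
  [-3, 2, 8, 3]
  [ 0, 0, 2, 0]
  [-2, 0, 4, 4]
x^4 - 8*x^3 + 24*x^2 - 32*x + 16

Expanding det(x·I − A) (e.g. by cofactor expansion or by noting that A is similar to its Jordan form J, which has the same characteristic polynomial as A) gives
  χ_A(x) = x^4 - 8*x^3 + 24*x^2 - 32*x + 16
which factors as (x - 2)^4. The eigenvalues (with algebraic multiplicities) are λ = 2 with multiplicity 4.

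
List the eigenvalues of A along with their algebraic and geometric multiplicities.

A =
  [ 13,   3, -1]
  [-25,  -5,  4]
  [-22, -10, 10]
λ = 6: alg = 3, geom = 1

Step 1 — factor the characteristic polynomial to read off the algebraic multiplicities:
  χ_A(x) = (x - 6)^3

Step 2 — compute geometric multiplicities via the rank-nullity identity g(λ) = n − rank(A − λI):
  rank(A − (6)·I) = 2, so dim ker(A − (6)·I) = n − 2 = 1

Summary:
  λ = 6: algebraic multiplicity = 3, geometric multiplicity = 1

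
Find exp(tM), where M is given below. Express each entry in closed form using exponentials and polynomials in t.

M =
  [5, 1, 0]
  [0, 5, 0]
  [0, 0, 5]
e^{tM} =
  [exp(5*t), t*exp(5*t), 0]
  [0, exp(5*t), 0]
  [0, 0, exp(5*t)]

Strategy: write M = P · J · P⁻¹ where J is a Jordan canonical form, so e^{tM} = P · e^{tJ} · P⁻¹, and e^{tJ} can be computed block-by-block.

M has Jordan form
J =
  [5, 1, 0]
  [0, 5, 0]
  [0, 0, 5]
(up to reordering of blocks).

Per-block formulas:
  For a 1×1 block at λ = 5: exp(t · [5]) = [e^(5t)].
  For a 2×2 Jordan block J_2(5): exp(t · J_2(5)) = e^(5t)·(I + t·N), where N is the 2×2 nilpotent shift.

After assembling e^{tJ} and conjugating by P, we get:

e^{tM} =
  [exp(5*t), t*exp(5*t), 0]
  [0, exp(5*t), 0]
  [0, 0, exp(5*t)]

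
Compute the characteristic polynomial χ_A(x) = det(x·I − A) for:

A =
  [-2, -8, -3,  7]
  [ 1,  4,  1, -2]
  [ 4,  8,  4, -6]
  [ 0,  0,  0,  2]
x^4 - 8*x^3 + 24*x^2 - 32*x + 16

Expanding det(x·I − A) (e.g. by cofactor expansion or by noting that A is similar to its Jordan form J, which has the same characteristic polynomial as A) gives
  χ_A(x) = x^4 - 8*x^3 + 24*x^2 - 32*x + 16
which factors as (x - 2)^4. The eigenvalues (with algebraic multiplicities) are λ = 2 with multiplicity 4.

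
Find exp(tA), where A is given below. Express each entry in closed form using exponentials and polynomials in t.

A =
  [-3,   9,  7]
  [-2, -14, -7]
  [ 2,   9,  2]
e^{tA} =
  [2*t*exp(-5*t) + exp(-5*t), 9*t*exp(-5*t), 7*t*exp(-5*t)]
  [-2*t*exp(-5*t), -9*t*exp(-5*t) + exp(-5*t), -7*t*exp(-5*t)]
  [2*t*exp(-5*t), 9*t*exp(-5*t), 7*t*exp(-5*t) + exp(-5*t)]

Strategy: write A = P · J · P⁻¹ where J is a Jordan canonical form, so e^{tA} = P · e^{tJ} · P⁻¹, and e^{tJ} can be computed block-by-block.

A has Jordan form
J =
  [-5,  1,  0]
  [ 0, -5,  0]
  [ 0,  0, -5]
(up to reordering of blocks).

Per-block formulas:
  For a 2×2 Jordan block J_2(-5): exp(t · J_2(-5)) = e^(-5t)·(I + t·N), where N is the 2×2 nilpotent shift.
  For a 1×1 block at λ = -5: exp(t · [-5]) = [e^(-5t)].

After assembling e^{tJ} and conjugating by P, we get:

e^{tA} =
  [2*t*exp(-5*t) + exp(-5*t), 9*t*exp(-5*t), 7*t*exp(-5*t)]
  [-2*t*exp(-5*t), -9*t*exp(-5*t) + exp(-5*t), -7*t*exp(-5*t)]
  [2*t*exp(-5*t), 9*t*exp(-5*t), 7*t*exp(-5*t) + exp(-5*t)]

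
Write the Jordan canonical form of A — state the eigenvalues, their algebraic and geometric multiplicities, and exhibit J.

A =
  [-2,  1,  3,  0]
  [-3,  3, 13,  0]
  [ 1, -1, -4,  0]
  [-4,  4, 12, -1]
J_3(-1) ⊕ J_1(-1)

The characteristic polynomial is
  det(x·I − A) = x^4 + 4*x^3 + 6*x^2 + 4*x + 1 = (x + 1)^4

Eigenvalues and multiplicities (the geometric multiplicity of λ is n − rank(A − λI), which equals the number of Jordan blocks for λ):
  λ = -1: algebraic multiplicity = 4, geometric multiplicity = 2

Determining the block sizes for each eigenvalue:
  λ = -1: with am = 4 and gm = 2, the partition is not yet determined (e.g. several partitions of 4 into 2 parts exist). Let N = A − (-1)·I. Computing rank(N^1) = 2, rank(N^2) = 1, rank(N^3) = 0; the number of blocks of size ≥ j is rank(N^{j−1}) − rank(N^j), giving [2, 1, 1]. So we have 1 block(s) of size 3, 1 block(s) of size 1 → block sizes [3, 1]

Assembling the blocks gives a Jordan form
J =
  [-1,  1,  0,  0]
  [ 0, -1,  1,  0]
  [ 0,  0, -1,  0]
  [ 0,  0,  0, -1]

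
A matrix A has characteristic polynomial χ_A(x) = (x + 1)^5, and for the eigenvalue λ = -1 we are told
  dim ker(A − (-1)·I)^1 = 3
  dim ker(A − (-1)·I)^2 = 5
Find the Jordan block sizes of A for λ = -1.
Block sizes for λ = -1: [2, 2, 1]

From the dimensions of kernels of powers, the number of Jordan blocks of size at least j is d_j − d_{j−1} where d_j = dim ker(N^j) (with d_0 = 0). Computing the differences gives [3, 2].
The number of blocks of size exactly k is (#blocks of size ≥ k) − (#blocks of size ≥ k + 1), so the partition is: 1 block(s) of size 1, 2 block(s) of size 2.
In nonincreasing order the block sizes are [2, 2, 1].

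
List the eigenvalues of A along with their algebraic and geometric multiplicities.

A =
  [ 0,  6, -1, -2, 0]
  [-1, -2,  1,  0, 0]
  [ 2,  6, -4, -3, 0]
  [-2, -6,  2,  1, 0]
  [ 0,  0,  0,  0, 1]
λ = -2: alg = 3, geom = 1; λ = 1: alg = 2, geom = 2

Step 1 — factor the characteristic polynomial to read off the algebraic multiplicities:
  χ_A(x) = (x - 1)^2*(x + 2)^3

Step 2 — compute geometric multiplicities via the rank-nullity identity g(λ) = n − rank(A − λI):
  rank(A − (-2)·I) = 4, so dim ker(A − (-2)·I) = n − 4 = 1
  rank(A − (1)·I) = 3, so dim ker(A − (1)·I) = n − 3 = 2

Summary:
  λ = -2: algebraic multiplicity = 3, geometric multiplicity = 1
  λ = 1: algebraic multiplicity = 2, geometric multiplicity = 2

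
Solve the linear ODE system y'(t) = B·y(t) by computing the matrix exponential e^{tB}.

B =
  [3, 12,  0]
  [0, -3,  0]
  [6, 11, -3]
e^{tB} =
  [exp(3*t), 2*exp(3*t) - 2*exp(-3*t), 0]
  [0, exp(-3*t), 0]
  [exp(3*t) - exp(-3*t), -t*exp(-3*t) + 2*exp(3*t) - 2*exp(-3*t), exp(-3*t)]

Strategy: write B = P · J · P⁻¹ where J is a Jordan canonical form, so e^{tB} = P · e^{tJ} · P⁻¹, and e^{tJ} can be computed block-by-block.

B has Jordan form
J =
  [-3,  1, 0]
  [ 0, -3, 0]
  [ 0,  0, 3]
(up to reordering of blocks).

Per-block formulas:
  For a 2×2 Jordan block J_2(-3): exp(t · J_2(-3)) = e^(-3t)·(I + t·N), where N is the 2×2 nilpotent shift.
  For a 1×1 block at λ = 3: exp(t · [3]) = [e^(3t)].

After assembling e^{tJ} and conjugating by P, we get:

e^{tB} =
  [exp(3*t), 2*exp(3*t) - 2*exp(-3*t), 0]
  [0, exp(-3*t), 0]
  [exp(3*t) - exp(-3*t), -t*exp(-3*t) + 2*exp(3*t) - 2*exp(-3*t), exp(-3*t)]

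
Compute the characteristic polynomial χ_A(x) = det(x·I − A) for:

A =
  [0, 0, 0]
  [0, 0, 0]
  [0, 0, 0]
x^3

Expanding det(x·I − A) (e.g. by cofactor expansion or by noting that A is similar to its Jordan form J, which has the same characteristic polynomial as A) gives
  χ_A(x) = x^3
which factors as x^3. The eigenvalues (with algebraic multiplicities) are λ = 0 with multiplicity 3.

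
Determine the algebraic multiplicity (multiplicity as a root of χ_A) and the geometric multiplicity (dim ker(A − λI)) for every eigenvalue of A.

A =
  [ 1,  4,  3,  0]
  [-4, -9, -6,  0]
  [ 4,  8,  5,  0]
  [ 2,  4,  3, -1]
λ = -1: alg = 4, geom = 3

Step 1 — factor the characteristic polynomial to read off the algebraic multiplicities:
  χ_A(x) = (x + 1)^4

Step 2 — compute geometric multiplicities via the rank-nullity identity g(λ) = n − rank(A − λI):
  rank(A − (-1)·I) = 1, so dim ker(A − (-1)·I) = n − 1 = 3

Summary:
  λ = -1: algebraic multiplicity = 4, geometric multiplicity = 3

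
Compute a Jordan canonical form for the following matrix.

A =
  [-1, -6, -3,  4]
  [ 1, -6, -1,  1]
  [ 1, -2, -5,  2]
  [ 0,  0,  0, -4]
J_2(-4) ⊕ J_2(-4)

The characteristic polynomial is
  det(x·I − A) = x^4 + 16*x^3 + 96*x^2 + 256*x + 256 = (x + 4)^4

Eigenvalues and multiplicities (the geometric multiplicity of λ is n − rank(A − λI), which equals the number of Jordan blocks for λ):
  λ = -4: algebraic multiplicity = 4, geometric multiplicity = 2

Determining the block sizes for each eigenvalue:
  λ = -4: with am = 4 and gm = 2, the partition is not yet determined (e.g. several partitions of 4 into 2 parts exist). Let N = A − (-4)·I. Computing rank(N^1) = 2, rank(N^2) = 0; the number of blocks of size ≥ j is rank(N^{j−1}) − rank(N^j), giving [2, 2]. So we have 2 block(s) of size 2 → block sizes [2, 2]

Assembling the blocks gives a Jordan form
J =
  [-4,  1,  0,  0]
  [ 0, -4,  0,  0]
  [ 0,  0, -4,  1]
  [ 0,  0,  0, -4]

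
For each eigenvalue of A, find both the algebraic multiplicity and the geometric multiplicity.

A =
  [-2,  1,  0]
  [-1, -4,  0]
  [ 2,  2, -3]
λ = -3: alg = 3, geom = 2

Step 1 — factor the characteristic polynomial to read off the algebraic multiplicities:
  χ_A(x) = (x + 3)^3

Step 2 — compute geometric multiplicities via the rank-nullity identity g(λ) = n − rank(A − λI):
  rank(A − (-3)·I) = 1, so dim ker(A − (-3)·I) = n − 1 = 2

Summary:
  λ = -3: algebraic multiplicity = 3, geometric multiplicity = 2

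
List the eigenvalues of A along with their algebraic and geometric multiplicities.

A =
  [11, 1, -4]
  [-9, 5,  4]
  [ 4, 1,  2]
λ = 6: alg = 3, geom = 1

Step 1 — factor the characteristic polynomial to read off the algebraic multiplicities:
  χ_A(x) = (x - 6)^3

Step 2 — compute geometric multiplicities via the rank-nullity identity g(λ) = n − rank(A − λI):
  rank(A − (6)·I) = 2, so dim ker(A − (6)·I) = n − 2 = 1

Summary:
  λ = 6: algebraic multiplicity = 3, geometric multiplicity = 1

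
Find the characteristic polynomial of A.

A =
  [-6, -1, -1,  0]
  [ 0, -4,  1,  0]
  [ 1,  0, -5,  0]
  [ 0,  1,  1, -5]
x^4 + 20*x^3 + 150*x^2 + 500*x + 625

Expanding det(x·I − A) (e.g. by cofactor expansion or by noting that A is similar to its Jordan form J, which has the same characteristic polynomial as A) gives
  χ_A(x) = x^4 + 20*x^3 + 150*x^2 + 500*x + 625
which factors as (x + 5)^4. The eigenvalues (with algebraic multiplicities) are λ = -5 with multiplicity 4.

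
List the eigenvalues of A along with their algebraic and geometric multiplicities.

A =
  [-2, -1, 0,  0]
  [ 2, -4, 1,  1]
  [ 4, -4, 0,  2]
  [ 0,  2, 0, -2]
λ = -2: alg = 4, geom = 2

Step 1 — factor the characteristic polynomial to read off the algebraic multiplicities:
  χ_A(x) = (x + 2)^4

Step 2 — compute geometric multiplicities via the rank-nullity identity g(λ) = n − rank(A − λI):
  rank(A − (-2)·I) = 2, so dim ker(A − (-2)·I) = n − 2 = 2

Summary:
  λ = -2: algebraic multiplicity = 4, geometric multiplicity = 2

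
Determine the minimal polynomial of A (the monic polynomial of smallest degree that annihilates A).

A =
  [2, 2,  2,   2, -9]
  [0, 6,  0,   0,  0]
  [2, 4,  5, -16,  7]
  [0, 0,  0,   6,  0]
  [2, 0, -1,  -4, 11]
x^3 - 18*x^2 + 108*x - 216

The characteristic polynomial is χ_A(x) = (x - 6)^5, so the eigenvalues are known. The minimal polynomial is
  m_A(x) = Π_λ (x − λ)^{k_λ}
where k_λ is the size of the *largest* Jordan block for λ (equivalently, the smallest k with (A − λI)^k v = 0 for every generalised eigenvector v of λ).

  λ = 6: largest Jordan block has size 3, contributing (x − 6)^3

So m_A(x) = (x - 6)^3 = x^3 - 18*x^2 + 108*x - 216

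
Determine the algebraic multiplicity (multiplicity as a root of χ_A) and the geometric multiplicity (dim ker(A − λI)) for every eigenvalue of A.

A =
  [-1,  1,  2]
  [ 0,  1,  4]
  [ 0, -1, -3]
λ = -1: alg = 3, geom = 2

Step 1 — factor the characteristic polynomial to read off the algebraic multiplicities:
  χ_A(x) = (x + 1)^3

Step 2 — compute geometric multiplicities via the rank-nullity identity g(λ) = n − rank(A − λI):
  rank(A − (-1)·I) = 1, so dim ker(A − (-1)·I) = n − 1 = 2

Summary:
  λ = -1: algebraic multiplicity = 3, geometric multiplicity = 2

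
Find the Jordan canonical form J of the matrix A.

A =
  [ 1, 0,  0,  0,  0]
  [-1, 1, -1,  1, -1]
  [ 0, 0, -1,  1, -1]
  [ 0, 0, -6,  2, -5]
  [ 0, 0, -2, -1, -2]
J_1(-3) ⊕ J_3(1) ⊕ J_1(1)

The characteristic polynomial is
  det(x·I − A) = x^5 - x^4 - 6*x^3 + 14*x^2 - 11*x + 3 = (x - 1)^4*(x + 3)

Eigenvalues and multiplicities (the geometric multiplicity of λ is n − rank(A − λI), which equals the number of Jordan blocks for λ):
  λ = -3: algebraic multiplicity = 1, geometric multiplicity = 1
  λ = 1: algebraic multiplicity = 4, geometric multiplicity = 2

Determining the block sizes for each eigenvalue:
  λ = -3: one block (gm = 1), so the single block has size am = 1 → block sizes [1]
  λ = 1: with am = 4 and gm = 2, the partition is not yet determined (e.g. several partitions of 4 into 2 parts exist). Let N = A − (1)·I. Computing rank(N^1) = 3, rank(N^2) = 2, rank(N^3) = 1; the number of blocks of size ≥ j is rank(N^{j−1}) − rank(N^j), giving [2, 1, 1]. So we have 1 block(s) of size 3, 1 block(s) of size 1 → block sizes [3, 1]

Assembling the blocks gives a Jordan form
J =
  [-3, 0, 0, 0, 0]
  [ 0, 1, 1, 0, 0]
  [ 0, 0, 1, 1, 0]
  [ 0, 0, 0, 1, 0]
  [ 0, 0, 0, 0, 1]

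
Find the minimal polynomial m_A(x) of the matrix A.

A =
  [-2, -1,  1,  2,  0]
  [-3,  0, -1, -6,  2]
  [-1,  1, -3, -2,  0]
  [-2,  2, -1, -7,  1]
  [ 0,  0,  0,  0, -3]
x^3 + 9*x^2 + 27*x + 27

The characteristic polynomial is χ_A(x) = (x + 3)^5, so the eigenvalues are known. The minimal polynomial is
  m_A(x) = Π_λ (x − λ)^{k_λ}
where k_λ is the size of the *largest* Jordan block for λ (equivalently, the smallest k with (A − λI)^k v = 0 for every generalised eigenvector v of λ).

  λ = -3: largest Jordan block has size 3, contributing (x + 3)^3

So m_A(x) = (x + 3)^3 = x^3 + 9*x^2 + 27*x + 27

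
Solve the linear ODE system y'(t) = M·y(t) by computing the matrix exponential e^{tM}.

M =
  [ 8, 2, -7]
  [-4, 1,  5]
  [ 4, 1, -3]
e^{tM} =
  [6*t*exp(2*t) + exp(2*t), 3*t^2*exp(2*t)/2 + 2*t*exp(2*t), 3*t^2*exp(2*t)/2 - 7*t*exp(2*t)]
  [-4*t*exp(2*t), -t^2*exp(2*t) - t*exp(2*t) + exp(2*t), -t^2*exp(2*t) + 5*t*exp(2*t)]
  [4*t*exp(2*t), t^2*exp(2*t) + t*exp(2*t), t^2*exp(2*t) - 5*t*exp(2*t) + exp(2*t)]

Strategy: write M = P · J · P⁻¹ where J is a Jordan canonical form, so e^{tM} = P · e^{tJ} · P⁻¹, and e^{tJ} can be computed block-by-block.

M has Jordan form
J =
  [2, 1, 0]
  [0, 2, 1]
  [0, 0, 2]
(up to reordering of blocks).

Per-block formulas:
  For a 3×3 Jordan block J_3(2): exp(t · J_3(2)) = e^(2t)·(I + t·N + (t^2/2)·N^2), where N is the 3×3 nilpotent shift.

After assembling e^{tJ} and conjugating by P, we get:

e^{tM} =
  [6*t*exp(2*t) + exp(2*t), 3*t^2*exp(2*t)/2 + 2*t*exp(2*t), 3*t^2*exp(2*t)/2 - 7*t*exp(2*t)]
  [-4*t*exp(2*t), -t^2*exp(2*t) - t*exp(2*t) + exp(2*t), -t^2*exp(2*t) + 5*t*exp(2*t)]
  [4*t*exp(2*t), t^2*exp(2*t) + t*exp(2*t), t^2*exp(2*t) - 5*t*exp(2*t) + exp(2*t)]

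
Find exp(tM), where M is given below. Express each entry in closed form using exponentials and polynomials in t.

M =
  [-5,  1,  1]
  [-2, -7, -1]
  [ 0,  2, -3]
e^{tM} =
  [-t^2*exp(-5*t) + exp(-5*t), t*exp(-5*t), t^2*exp(-5*t)/2 + t*exp(-5*t)]
  [2*t^2*exp(-5*t) - 2*t*exp(-5*t), -2*t*exp(-5*t) + exp(-5*t), -t^2*exp(-5*t) - t*exp(-5*t)]
  [-2*t^2*exp(-5*t), 2*t*exp(-5*t), t^2*exp(-5*t) + 2*t*exp(-5*t) + exp(-5*t)]

Strategy: write M = P · J · P⁻¹ where J is a Jordan canonical form, so e^{tM} = P · e^{tJ} · P⁻¹, and e^{tJ} can be computed block-by-block.

M has Jordan form
J =
  [-5,  1,  0]
  [ 0, -5,  1]
  [ 0,  0, -5]
(up to reordering of blocks).

Per-block formulas:
  For a 3×3 Jordan block J_3(-5): exp(t · J_3(-5)) = e^(-5t)·(I + t·N + (t^2/2)·N^2), where N is the 3×3 nilpotent shift.

After assembling e^{tJ} and conjugating by P, we get:

e^{tM} =
  [-t^2*exp(-5*t) + exp(-5*t), t*exp(-5*t), t^2*exp(-5*t)/2 + t*exp(-5*t)]
  [2*t^2*exp(-5*t) - 2*t*exp(-5*t), -2*t*exp(-5*t) + exp(-5*t), -t^2*exp(-5*t) - t*exp(-5*t)]
  [-2*t^2*exp(-5*t), 2*t*exp(-5*t), t^2*exp(-5*t) + 2*t*exp(-5*t) + exp(-5*t)]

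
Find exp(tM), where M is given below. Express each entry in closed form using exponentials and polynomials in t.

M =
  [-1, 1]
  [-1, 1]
e^{tM} =
  [1 - t, t]
  [-t, t + 1]

Strategy: write M = P · J · P⁻¹ where J is a Jordan canonical form, so e^{tM} = P · e^{tJ} · P⁻¹, and e^{tJ} can be computed block-by-block.

M has Jordan form
J =
  [0, 1]
  [0, 0]
(up to reordering of blocks).

Per-block formulas:
  For a 2×2 Jordan block J_2(0): exp(t · J_2(0)) = e^(0t)·(I + t·N), where N is the 2×2 nilpotent shift.

After assembling e^{tJ} and conjugating by P, we get:

e^{tM} =
  [1 - t, t]
  [-t, t + 1]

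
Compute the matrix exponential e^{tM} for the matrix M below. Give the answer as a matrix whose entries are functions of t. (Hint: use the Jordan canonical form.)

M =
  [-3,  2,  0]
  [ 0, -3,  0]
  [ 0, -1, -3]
e^{tM} =
  [exp(-3*t), 2*t*exp(-3*t), 0]
  [0, exp(-3*t), 0]
  [0, -t*exp(-3*t), exp(-3*t)]

Strategy: write M = P · J · P⁻¹ where J is a Jordan canonical form, so e^{tM} = P · e^{tJ} · P⁻¹, and e^{tJ} can be computed block-by-block.

M has Jordan form
J =
  [-3,  1,  0]
  [ 0, -3,  0]
  [ 0,  0, -3]
(up to reordering of blocks).

Per-block formulas:
  For a 1×1 block at λ = -3: exp(t · [-3]) = [e^(-3t)].
  For a 2×2 Jordan block J_2(-3): exp(t · J_2(-3)) = e^(-3t)·(I + t·N), where N is the 2×2 nilpotent shift.

After assembling e^{tJ} and conjugating by P, we get:

e^{tM} =
  [exp(-3*t), 2*t*exp(-3*t), 0]
  [0, exp(-3*t), 0]
  [0, -t*exp(-3*t), exp(-3*t)]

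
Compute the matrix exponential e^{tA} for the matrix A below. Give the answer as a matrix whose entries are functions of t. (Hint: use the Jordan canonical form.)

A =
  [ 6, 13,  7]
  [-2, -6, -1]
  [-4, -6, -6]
e^{tA} =
  [5*t^2*exp(-2*t) + 8*t*exp(-2*t) + exp(-2*t), 5*t^2*exp(-2*t) + 13*t*exp(-2*t), 15*t^2*exp(-2*t)/2 + 7*t*exp(-2*t)]
  [-2*t^2*exp(-2*t) - 2*t*exp(-2*t), -2*t^2*exp(-2*t) - 4*t*exp(-2*t) + exp(-2*t), -3*t^2*exp(-2*t) - t*exp(-2*t)]
  [-2*t^2*exp(-2*t) - 4*t*exp(-2*t), -2*t^2*exp(-2*t) - 6*t*exp(-2*t), -3*t^2*exp(-2*t) - 4*t*exp(-2*t) + exp(-2*t)]

Strategy: write A = P · J · P⁻¹ where J is a Jordan canonical form, so e^{tA} = P · e^{tJ} · P⁻¹, and e^{tJ} can be computed block-by-block.

A has Jordan form
J =
  [-2,  1,  0]
  [ 0, -2,  1]
  [ 0,  0, -2]
(up to reordering of blocks).

Per-block formulas:
  For a 3×3 Jordan block J_3(-2): exp(t · J_3(-2)) = e^(-2t)·(I + t·N + (t^2/2)·N^2), where N is the 3×3 nilpotent shift.

After assembling e^{tJ} and conjugating by P, we get:

e^{tA} =
  [5*t^2*exp(-2*t) + 8*t*exp(-2*t) + exp(-2*t), 5*t^2*exp(-2*t) + 13*t*exp(-2*t), 15*t^2*exp(-2*t)/2 + 7*t*exp(-2*t)]
  [-2*t^2*exp(-2*t) - 2*t*exp(-2*t), -2*t^2*exp(-2*t) - 4*t*exp(-2*t) + exp(-2*t), -3*t^2*exp(-2*t) - t*exp(-2*t)]
  [-2*t^2*exp(-2*t) - 4*t*exp(-2*t), -2*t^2*exp(-2*t) - 6*t*exp(-2*t), -3*t^2*exp(-2*t) - 4*t*exp(-2*t) + exp(-2*t)]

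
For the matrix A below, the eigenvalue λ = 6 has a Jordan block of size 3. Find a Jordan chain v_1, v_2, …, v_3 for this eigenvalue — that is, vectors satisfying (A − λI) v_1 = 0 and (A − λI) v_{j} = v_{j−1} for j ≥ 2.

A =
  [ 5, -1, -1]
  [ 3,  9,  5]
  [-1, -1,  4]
A Jordan chain for λ = 6 of length 3:
v_1 = (-1, 1, 0)ᵀ
v_2 = (-1, 3, -1)ᵀ
v_3 = (1, 0, 0)ᵀ

Let N = A − (6)·I. We want v_3 with N^3 v_3 = 0 but N^2 v_3 ≠ 0; then v_{j-1} := N · v_j for j = 3, …, 2.

Pick v_3 = (1, 0, 0)ᵀ.
Then v_2 = N · v_3 = (-1, 3, -1)ᵀ.
Then v_1 = N · v_2 = (-1, 1, 0)ᵀ.

Sanity check: (A − (6)·I) v_1 = (0, 0, 0)ᵀ = 0. ✓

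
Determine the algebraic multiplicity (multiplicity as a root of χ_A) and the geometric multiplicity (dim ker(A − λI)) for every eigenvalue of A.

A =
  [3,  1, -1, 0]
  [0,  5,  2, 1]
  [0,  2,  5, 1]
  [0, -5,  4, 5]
λ = 3: alg = 2, geom = 1; λ = 6: alg = 2, geom = 1

Step 1 — factor the characteristic polynomial to read off the algebraic multiplicities:
  χ_A(x) = (x - 6)^2*(x - 3)^2

Step 2 — compute geometric multiplicities via the rank-nullity identity g(λ) = n − rank(A − λI):
  rank(A − (3)·I) = 3, so dim ker(A − (3)·I) = n − 3 = 1
  rank(A − (6)·I) = 3, so dim ker(A − (6)·I) = n − 3 = 1

Summary:
  λ = 3: algebraic multiplicity = 2, geometric multiplicity = 1
  λ = 6: algebraic multiplicity = 2, geometric multiplicity = 1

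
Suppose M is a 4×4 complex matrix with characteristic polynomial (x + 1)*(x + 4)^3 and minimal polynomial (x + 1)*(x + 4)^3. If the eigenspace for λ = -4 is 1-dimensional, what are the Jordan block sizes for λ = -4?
Block sizes for λ = -4: [3]

Step 1 — from the characteristic polynomial, algebraic multiplicity of λ = -4 is 3. From dim ker(M − (-4)·I) = 1, there are exactly 1 Jordan blocks for λ = -4.
Step 2 — from the minimal polynomial, the factor (x + 4)^3 tells us the largest block for λ = -4 has size 3.
Step 3 — with total size 3, 1 blocks, and largest block 3, the block sizes (in nonincreasing order) are [3].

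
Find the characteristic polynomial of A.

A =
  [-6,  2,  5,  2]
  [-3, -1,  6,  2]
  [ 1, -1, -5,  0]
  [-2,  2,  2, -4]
x^4 + 16*x^3 + 96*x^2 + 256*x + 256

Expanding det(x·I − A) (e.g. by cofactor expansion or by noting that A is similar to its Jordan form J, which has the same characteristic polynomial as A) gives
  χ_A(x) = x^4 + 16*x^3 + 96*x^2 + 256*x + 256
which factors as (x + 4)^4. The eigenvalues (with algebraic multiplicities) are λ = -4 with multiplicity 4.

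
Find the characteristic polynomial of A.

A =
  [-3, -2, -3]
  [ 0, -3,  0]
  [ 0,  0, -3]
x^3 + 9*x^2 + 27*x + 27

Expanding det(x·I − A) (e.g. by cofactor expansion or by noting that A is similar to its Jordan form J, which has the same characteristic polynomial as A) gives
  χ_A(x) = x^3 + 9*x^2 + 27*x + 27
which factors as (x + 3)^3. The eigenvalues (with algebraic multiplicities) are λ = -3 with multiplicity 3.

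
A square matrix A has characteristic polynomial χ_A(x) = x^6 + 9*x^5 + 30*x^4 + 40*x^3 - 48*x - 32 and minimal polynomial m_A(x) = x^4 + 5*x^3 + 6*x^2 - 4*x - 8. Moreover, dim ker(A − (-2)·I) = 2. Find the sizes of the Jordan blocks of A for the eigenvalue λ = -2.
Block sizes for λ = -2: [3, 2]

Step 1 — from the characteristic polynomial, algebraic multiplicity of λ = -2 is 5. From dim ker(A − (-2)·I) = 2, there are exactly 2 Jordan blocks for λ = -2.
Step 2 — from the minimal polynomial, the factor (x + 2)^3 tells us the largest block for λ = -2 has size 3.
Step 3 — with total size 5, 2 blocks, and largest block 3, the block sizes (in nonincreasing order) are [3, 2].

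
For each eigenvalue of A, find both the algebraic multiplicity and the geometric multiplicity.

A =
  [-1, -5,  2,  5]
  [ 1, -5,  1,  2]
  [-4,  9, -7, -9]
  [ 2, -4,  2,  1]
λ = -3: alg = 4, geom = 2

Step 1 — factor the characteristic polynomial to read off the algebraic multiplicities:
  χ_A(x) = (x + 3)^4

Step 2 — compute geometric multiplicities via the rank-nullity identity g(λ) = n − rank(A − λI):
  rank(A − (-3)·I) = 2, so dim ker(A − (-3)·I) = n − 2 = 2

Summary:
  λ = -3: algebraic multiplicity = 4, geometric multiplicity = 2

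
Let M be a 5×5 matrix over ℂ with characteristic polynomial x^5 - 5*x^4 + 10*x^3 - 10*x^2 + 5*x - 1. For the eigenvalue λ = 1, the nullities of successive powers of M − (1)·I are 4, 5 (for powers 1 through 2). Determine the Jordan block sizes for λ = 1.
Block sizes for λ = 1: [2, 1, 1, 1]

From the dimensions of kernels of powers, the number of Jordan blocks of size at least j is d_j − d_{j−1} where d_j = dim ker(N^j) (with d_0 = 0). Computing the differences gives [4, 1].
The number of blocks of size exactly k is (#blocks of size ≥ k) − (#blocks of size ≥ k + 1), so the partition is: 3 block(s) of size 1, 1 block(s) of size 2.
In nonincreasing order the block sizes are [2, 1, 1, 1].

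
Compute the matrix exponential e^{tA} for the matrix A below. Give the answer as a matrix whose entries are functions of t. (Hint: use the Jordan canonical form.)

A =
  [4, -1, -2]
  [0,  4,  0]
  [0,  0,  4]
e^{tA} =
  [exp(4*t), -t*exp(4*t), -2*t*exp(4*t)]
  [0, exp(4*t), 0]
  [0, 0, exp(4*t)]

Strategy: write A = P · J · P⁻¹ where J is a Jordan canonical form, so e^{tA} = P · e^{tJ} · P⁻¹, and e^{tJ} can be computed block-by-block.

A has Jordan form
J =
  [4, 1, 0]
  [0, 4, 0]
  [0, 0, 4]
(up to reordering of blocks).

Per-block formulas:
  For a 1×1 block at λ = 4: exp(t · [4]) = [e^(4t)].
  For a 2×2 Jordan block J_2(4): exp(t · J_2(4)) = e^(4t)·(I + t·N), where N is the 2×2 nilpotent shift.

After assembling e^{tJ} and conjugating by P, we get:

e^{tA} =
  [exp(4*t), -t*exp(4*t), -2*t*exp(4*t)]
  [0, exp(4*t), 0]
  [0, 0, exp(4*t)]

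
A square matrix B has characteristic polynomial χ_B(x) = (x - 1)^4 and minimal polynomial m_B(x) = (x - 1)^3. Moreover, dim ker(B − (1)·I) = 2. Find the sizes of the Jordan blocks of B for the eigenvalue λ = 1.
Block sizes for λ = 1: [3, 1]

Step 1 — from the characteristic polynomial, algebraic multiplicity of λ = 1 is 4. From dim ker(B − (1)·I) = 2, there are exactly 2 Jordan blocks for λ = 1.
Step 2 — from the minimal polynomial, the factor (x − 1)^3 tells us the largest block for λ = 1 has size 3.
Step 3 — with total size 4, 2 blocks, and largest block 3, the block sizes (in nonincreasing order) are [3, 1].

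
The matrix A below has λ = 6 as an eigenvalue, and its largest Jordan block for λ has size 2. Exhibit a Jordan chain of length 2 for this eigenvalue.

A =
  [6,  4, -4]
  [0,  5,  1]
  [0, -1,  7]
A Jordan chain for λ = 6 of length 2:
v_1 = (4, -1, -1)ᵀ
v_2 = (0, 1, 0)ᵀ

Let N = A − (6)·I. We want v_2 with N^2 v_2 = 0 but N^1 v_2 ≠ 0; then v_{j-1} := N · v_j for j = 2, …, 2.

Pick v_2 = (0, 1, 0)ᵀ.
Then v_1 = N · v_2 = (4, -1, -1)ᵀ.

Sanity check: (A − (6)·I) v_1 = (0, 0, 0)ᵀ = 0. ✓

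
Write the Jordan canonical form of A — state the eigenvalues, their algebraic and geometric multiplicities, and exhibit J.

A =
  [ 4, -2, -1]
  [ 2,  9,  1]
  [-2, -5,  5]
J_3(6)

The characteristic polynomial is
  det(x·I − A) = x^3 - 18*x^2 + 108*x - 216 = (x - 6)^3

Eigenvalues and multiplicities (the geometric multiplicity of λ is n − rank(A − λI), which equals the number of Jordan blocks for λ):
  λ = 6: algebraic multiplicity = 3, geometric multiplicity = 1

Determining the block sizes for each eigenvalue:
  λ = 6: one block (gm = 1), so the single block has size am = 3 → block sizes [3]

Assembling the blocks gives a Jordan form
J =
  [6, 1, 0]
  [0, 6, 1]
  [0, 0, 6]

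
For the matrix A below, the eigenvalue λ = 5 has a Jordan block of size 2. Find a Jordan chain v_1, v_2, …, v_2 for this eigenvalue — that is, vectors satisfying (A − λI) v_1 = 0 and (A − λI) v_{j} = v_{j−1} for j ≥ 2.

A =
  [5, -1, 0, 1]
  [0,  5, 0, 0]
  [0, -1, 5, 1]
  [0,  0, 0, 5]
A Jordan chain for λ = 5 of length 2:
v_1 = (-1, 0, -1, 0)ᵀ
v_2 = (0, 1, 0, 0)ᵀ

Let N = A − (5)·I. We want v_2 with N^2 v_2 = 0 but N^1 v_2 ≠ 0; then v_{j-1} := N · v_j for j = 2, …, 2.

Pick v_2 = (0, 1, 0, 0)ᵀ.
Then v_1 = N · v_2 = (-1, 0, -1, 0)ᵀ.

Sanity check: (A − (5)·I) v_1 = (0, 0, 0, 0)ᵀ = 0. ✓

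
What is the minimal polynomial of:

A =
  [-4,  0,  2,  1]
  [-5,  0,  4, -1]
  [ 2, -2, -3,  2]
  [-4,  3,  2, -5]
x^3 + 9*x^2 + 27*x + 27

The characteristic polynomial is χ_A(x) = (x + 3)^4, so the eigenvalues are known. The minimal polynomial is
  m_A(x) = Π_λ (x − λ)^{k_λ}
where k_λ is the size of the *largest* Jordan block for λ (equivalently, the smallest k with (A − λI)^k v = 0 for every generalised eigenvector v of λ).

  λ = -3: largest Jordan block has size 3, contributing (x + 3)^3

So m_A(x) = (x + 3)^3 = x^3 + 9*x^2 + 27*x + 27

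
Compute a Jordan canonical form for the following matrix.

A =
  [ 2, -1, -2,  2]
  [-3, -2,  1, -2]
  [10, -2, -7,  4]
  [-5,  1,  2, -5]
J_3(-3) ⊕ J_1(-3)

The characteristic polynomial is
  det(x·I − A) = x^4 + 12*x^3 + 54*x^2 + 108*x + 81 = (x + 3)^4

Eigenvalues and multiplicities (the geometric multiplicity of λ is n − rank(A − λI), which equals the number of Jordan blocks for λ):
  λ = -3: algebraic multiplicity = 4, geometric multiplicity = 2

Determining the block sizes for each eigenvalue:
  λ = -3: with am = 4 and gm = 2, the partition is not yet determined (e.g. several partitions of 4 into 2 parts exist). Let N = A − (-3)·I. Computing rank(N^1) = 2, rank(N^2) = 1, rank(N^3) = 0; the number of blocks of size ≥ j is rank(N^{j−1}) − rank(N^j), giving [2, 1, 1]. So we have 1 block(s) of size 3, 1 block(s) of size 1 → block sizes [3, 1]

Assembling the blocks gives a Jordan form
J =
  [-3,  1,  0,  0]
  [ 0, -3,  1,  0]
  [ 0,  0, -3,  0]
  [ 0,  0,  0, -3]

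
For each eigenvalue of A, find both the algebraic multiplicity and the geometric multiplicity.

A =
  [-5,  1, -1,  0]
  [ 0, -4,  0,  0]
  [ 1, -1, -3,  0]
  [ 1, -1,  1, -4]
λ = -4: alg = 4, geom = 3

Step 1 — factor the characteristic polynomial to read off the algebraic multiplicities:
  χ_A(x) = (x + 4)^4

Step 2 — compute geometric multiplicities via the rank-nullity identity g(λ) = n − rank(A − λI):
  rank(A − (-4)·I) = 1, so dim ker(A − (-4)·I) = n − 1 = 3

Summary:
  λ = -4: algebraic multiplicity = 4, geometric multiplicity = 3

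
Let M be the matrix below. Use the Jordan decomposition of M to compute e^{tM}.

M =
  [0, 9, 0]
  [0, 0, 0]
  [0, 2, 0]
e^{tM} =
  [1, 9*t, 0]
  [0, 1, 0]
  [0, 2*t, 1]

Strategy: write M = P · J · P⁻¹ where J is a Jordan canonical form, so e^{tM} = P · e^{tJ} · P⁻¹, and e^{tJ} can be computed block-by-block.

M has Jordan form
J =
  [0, 1, 0]
  [0, 0, 0]
  [0, 0, 0]
(up to reordering of blocks).

Per-block formulas:
  For a 1×1 block at λ = 0: exp(t · [0]) = [e^(0t)].
  For a 2×2 Jordan block J_2(0): exp(t · J_2(0)) = e^(0t)·(I + t·N), where N is the 2×2 nilpotent shift.

After assembling e^{tJ} and conjugating by P, we get:

e^{tM} =
  [1, 9*t, 0]
  [0, 1, 0]
  [0, 2*t, 1]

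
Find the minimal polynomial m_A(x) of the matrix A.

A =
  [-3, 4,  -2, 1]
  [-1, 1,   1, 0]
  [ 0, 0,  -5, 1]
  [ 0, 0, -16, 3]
x^2 + 2*x + 1

The characteristic polynomial is χ_A(x) = (x + 1)^4, so the eigenvalues are known. The minimal polynomial is
  m_A(x) = Π_λ (x − λ)^{k_λ}
where k_λ is the size of the *largest* Jordan block for λ (equivalently, the smallest k with (A − λI)^k v = 0 for every generalised eigenvector v of λ).

  λ = -1: largest Jordan block has size 2, contributing (x + 1)^2

So m_A(x) = (x + 1)^2 = x^2 + 2*x + 1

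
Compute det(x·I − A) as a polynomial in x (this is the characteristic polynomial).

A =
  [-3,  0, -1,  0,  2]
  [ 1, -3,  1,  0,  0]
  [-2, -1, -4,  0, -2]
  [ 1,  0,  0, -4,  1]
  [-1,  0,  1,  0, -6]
x^5 + 20*x^4 + 160*x^3 + 640*x^2 + 1280*x + 1024

Expanding det(x·I − A) (e.g. by cofactor expansion or by noting that A is similar to its Jordan form J, which has the same characteristic polynomial as A) gives
  χ_A(x) = x^5 + 20*x^4 + 160*x^3 + 640*x^2 + 1280*x + 1024
which factors as (x + 4)^5. The eigenvalues (with algebraic multiplicities) are λ = -4 with multiplicity 5.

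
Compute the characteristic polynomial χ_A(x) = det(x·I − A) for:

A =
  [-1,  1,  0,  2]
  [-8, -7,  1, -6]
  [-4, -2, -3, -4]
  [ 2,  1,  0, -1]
x^4 + 12*x^3 + 54*x^2 + 108*x + 81

Expanding det(x·I − A) (e.g. by cofactor expansion or by noting that A is similar to its Jordan form J, which has the same characteristic polynomial as A) gives
  χ_A(x) = x^4 + 12*x^3 + 54*x^2 + 108*x + 81
which factors as (x + 3)^4. The eigenvalues (with algebraic multiplicities) are λ = -3 with multiplicity 4.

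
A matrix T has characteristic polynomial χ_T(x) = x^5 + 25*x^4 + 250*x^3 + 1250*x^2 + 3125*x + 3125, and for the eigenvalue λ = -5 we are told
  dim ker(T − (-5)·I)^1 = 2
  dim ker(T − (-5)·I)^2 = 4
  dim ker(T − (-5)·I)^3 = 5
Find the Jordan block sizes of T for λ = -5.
Block sizes for λ = -5: [3, 2]

From the dimensions of kernels of powers, the number of Jordan blocks of size at least j is d_j − d_{j−1} where d_j = dim ker(N^j) (with d_0 = 0). Computing the differences gives [2, 2, 1].
The number of blocks of size exactly k is (#blocks of size ≥ k) − (#blocks of size ≥ k + 1), so the partition is: 1 block(s) of size 2, 1 block(s) of size 3.
In nonincreasing order the block sizes are [3, 2].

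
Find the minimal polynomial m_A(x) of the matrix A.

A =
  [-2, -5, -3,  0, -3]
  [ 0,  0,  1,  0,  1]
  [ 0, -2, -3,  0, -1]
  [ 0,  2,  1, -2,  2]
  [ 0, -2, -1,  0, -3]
x^3 + 6*x^2 + 12*x + 8

The characteristic polynomial is χ_A(x) = (x + 2)^5, so the eigenvalues are known. The minimal polynomial is
  m_A(x) = Π_λ (x − λ)^{k_λ}
where k_λ is the size of the *largest* Jordan block for λ (equivalently, the smallest k with (A − λI)^k v = 0 for every generalised eigenvector v of λ).

  λ = -2: largest Jordan block has size 3, contributing (x + 2)^3

So m_A(x) = (x + 2)^3 = x^3 + 6*x^2 + 12*x + 8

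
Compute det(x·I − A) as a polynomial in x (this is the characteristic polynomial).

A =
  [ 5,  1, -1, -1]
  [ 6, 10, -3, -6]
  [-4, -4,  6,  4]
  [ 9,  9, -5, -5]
x^4 - 16*x^3 + 96*x^2 - 256*x + 256

Expanding det(x·I − A) (e.g. by cofactor expansion or by noting that A is similar to its Jordan form J, which has the same characteristic polynomial as A) gives
  χ_A(x) = x^4 - 16*x^3 + 96*x^2 - 256*x + 256
which factors as (x - 4)^4. The eigenvalues (with algebraic multiplicities) are λ = 4 with multiplicity 4.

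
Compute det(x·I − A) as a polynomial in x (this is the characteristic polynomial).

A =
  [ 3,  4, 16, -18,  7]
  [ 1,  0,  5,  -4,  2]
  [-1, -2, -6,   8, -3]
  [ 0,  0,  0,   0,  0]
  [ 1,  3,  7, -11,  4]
x^5 - x^4

Expanding det(x·I − A) (e.g. by cofactor expansion or by noting that A is similar to its Jordan form J, which has the same characteristic polynomial as A) gives
  χ_A(x) = x^5 - x^4
which factors as x^4*(x - 1). The eigenvalues (with algebraic multiplicities) are λ = 0 with multiplicity 4, λ = 1 with multiplicity 1.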